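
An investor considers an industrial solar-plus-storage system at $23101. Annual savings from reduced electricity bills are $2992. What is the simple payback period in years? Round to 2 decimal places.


Simple payback period = initial cost / annual savings
Payback = 23101 / 2992
Payback = 7.72 years

7.72


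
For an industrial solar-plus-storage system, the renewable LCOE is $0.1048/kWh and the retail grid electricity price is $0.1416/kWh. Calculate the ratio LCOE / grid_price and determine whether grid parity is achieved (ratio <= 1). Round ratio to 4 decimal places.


Compare LCOE to grid price:
  LCOE = $0.1048/kWh, Grid price = $0.1416/kWh
  Ratio = LCOE / grid_price = 0.1048 / 0.1416 = 0.7401
  Grid parity achieved (ratio <= 1)? yes

0.7401


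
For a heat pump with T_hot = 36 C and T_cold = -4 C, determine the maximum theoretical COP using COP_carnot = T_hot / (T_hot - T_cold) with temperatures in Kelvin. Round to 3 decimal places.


Convert to Kelvin:
  T_hot = 36 + 273.15 = 309.15 K
  T_cold = -4 + 273.15 = 269.15 K
Apply Carnot COP formula:
  COP = T_hot_K / (T_hot_K - T_cold_K) = 309.15 / 40.0
  COP = 7.729

7.729


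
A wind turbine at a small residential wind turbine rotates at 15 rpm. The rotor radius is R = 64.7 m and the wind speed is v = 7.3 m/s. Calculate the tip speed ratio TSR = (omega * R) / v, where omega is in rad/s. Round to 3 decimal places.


Convert rotational speed to rad/s:
  omega = 15 * 2 * pi / 60 = 1.5708 rad/s
Compute tip speed:
  v_tip = omega * R = 1.5708 * 64.7 = 101.631 m/s
Tip speed ratio:
  TSR = v_tip / v_wind = 101.631 / 7.3 = 13.922

13.922


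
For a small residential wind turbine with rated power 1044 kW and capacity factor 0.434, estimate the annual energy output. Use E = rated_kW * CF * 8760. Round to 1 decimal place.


Annual energy = rated_kW * capacity_factor * hours_per_year
Given: P_rated = 1044 kW, CF = 0.434, hours = 8760
E = 1044 * 0.434 * 8760
E = 3969121.0 kWh

3969121.0


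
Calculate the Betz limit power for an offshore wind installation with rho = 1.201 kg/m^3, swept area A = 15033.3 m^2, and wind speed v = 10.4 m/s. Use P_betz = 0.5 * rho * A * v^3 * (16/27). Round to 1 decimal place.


The Betz coefficient Cp_max = 16/27 = 0.5926
v^3 = 10.4^3 = 1124.864
P_betz = 0.5 * rho * A * v^3 * Cp_max
P_betz = 0.5 * 1.201 * 15033.3 * 1124.864 * 0.5926
P_betz = 6017603.6 W

6017603.6


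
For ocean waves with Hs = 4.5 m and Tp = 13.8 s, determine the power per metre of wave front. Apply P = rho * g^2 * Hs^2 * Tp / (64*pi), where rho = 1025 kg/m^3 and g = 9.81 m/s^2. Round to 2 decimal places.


Apply wave power formula:
  g^2 = 9.81^2 = 96.2361
  Hs^2 = 4.5^2 = 20.25
  Numerator = rho * g^2 * Hs^2 * Tp = 1025 * 96.2361 * 20.25 * 13.8 = 27565507.6
  Denominator = 64 * pi = 201.0619
  P = 27565507.6 / 201.0619 = 137099.59 W/m

137099.59


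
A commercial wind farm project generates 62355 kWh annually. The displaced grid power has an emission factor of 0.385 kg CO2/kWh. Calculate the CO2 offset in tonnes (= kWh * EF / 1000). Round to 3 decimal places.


CO2 offset in kg = generation * emission_factor
CO2 offset = 62355 * 0.385 = 24006.68 kg
Convert to tonnes:
  CO2 offset = 24006.68 / 1000 = 24.007 tonnes

24.007


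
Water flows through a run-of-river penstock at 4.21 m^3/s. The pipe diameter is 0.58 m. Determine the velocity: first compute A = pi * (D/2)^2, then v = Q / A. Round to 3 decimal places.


Compute pipe cross-sectional area:
  A = pi * (D/2)^2 = pi * (0.58/2)^2 = 0.2642 m^2
Calculate velocity:
  v = Q / A = 4.21 / 0.2642
  v = 15.934 m/s

15.934


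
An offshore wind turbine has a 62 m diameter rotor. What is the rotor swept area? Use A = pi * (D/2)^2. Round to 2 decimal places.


Compute the rotor radius:
  r = D / 2 = 62 / 2 = 31.0 m
Calculate swept area:
  A = pi * r^2 = pi * 31.0^2
  A = 3019.07 m^2

3019.07


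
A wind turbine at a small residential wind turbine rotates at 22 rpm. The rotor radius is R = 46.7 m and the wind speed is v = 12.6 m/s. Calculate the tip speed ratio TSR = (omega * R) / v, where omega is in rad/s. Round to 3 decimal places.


Convert rotational speed to rad/s:
  omega = 22 * 2 * pi / 60 = 2.3038 rad/s
Compute tip speed:
  v_tip = omega * R = 2.3038 * 46.7 = 107.589 m/s
Tip speed ratio:
  TSR = v_tip / v_wind = 107.589 / 12.6 = 8.539

8.539


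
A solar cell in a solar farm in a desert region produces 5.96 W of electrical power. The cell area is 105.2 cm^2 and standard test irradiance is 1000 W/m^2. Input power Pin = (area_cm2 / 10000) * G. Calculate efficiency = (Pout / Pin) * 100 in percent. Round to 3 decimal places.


First compute the input power:
  Pin = area_cm2 / 10000 * G = 105.2 / 10000 * 1000 = 10.52 W
Then compute efficiency:
  Efficiency = (Pout / Pin) * 100 = (5.96 / 10.52) * 100
  Efficiency = 56.654%

56.654


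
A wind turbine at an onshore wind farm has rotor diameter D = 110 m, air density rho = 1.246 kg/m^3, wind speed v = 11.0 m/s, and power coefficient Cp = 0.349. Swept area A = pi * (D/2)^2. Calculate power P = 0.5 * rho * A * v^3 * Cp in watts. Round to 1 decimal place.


Step 1 -- Compute swept area:
  A = pi * (D/2)^2 = pi * (110/2)^2 = 9503.32 m^2
Step 2 -- Apply wind power equation:
  P = 0.5 * rho * A * v^3 * Cp
  v^3 = 11.0^3 = 1331.0
  P = 0.5 * 1.246 * 9503.32 * 1331.0 * 0.349
  P = 2750215.9 W

2750215.9


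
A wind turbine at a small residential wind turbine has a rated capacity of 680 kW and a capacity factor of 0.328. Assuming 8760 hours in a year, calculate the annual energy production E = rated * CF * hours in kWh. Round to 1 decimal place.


Annual energy = rated_kW * capacity_factor * hours_per_year
Given: P_rated = 680 kW, CF = 0.328, hours = 8760
E = 680 * 0.328 * 8760
E = 1953830.4 kWh

1953830.4


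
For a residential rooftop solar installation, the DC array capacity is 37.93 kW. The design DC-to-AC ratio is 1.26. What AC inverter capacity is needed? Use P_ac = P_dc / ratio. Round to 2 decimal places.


The inverter AC capacity is determined by the DC/AC ratio.
Given: P_dc = 37.93 kW, DC/AC ratio = 1.26
P_ac = P_dc / ratio = 37.93 / 1.26
P_ac = 30.10 kW

30.10


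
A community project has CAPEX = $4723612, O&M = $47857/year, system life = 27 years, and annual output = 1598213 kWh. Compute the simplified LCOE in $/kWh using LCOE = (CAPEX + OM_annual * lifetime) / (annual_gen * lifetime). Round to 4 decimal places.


Total cost = CAPEX + OM * lifetime = 4723612 + 47857 * 27 = 4723612 + 1292139 = 6015751
Total generation = annual * lifetime = 1598213 * 27 = 43151751 kWh
LCOE = 6015751 / 43151751
LCOE = 0.1394 $/kWh

0.1394


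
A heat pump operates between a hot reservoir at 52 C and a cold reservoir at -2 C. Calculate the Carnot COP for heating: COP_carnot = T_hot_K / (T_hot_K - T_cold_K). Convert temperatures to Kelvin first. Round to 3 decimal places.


Convert to Kelvin:
  T_hot = 52 + 273.15 = 325.15 K
  T_cold = -2 + 273.15 = 271.15 K
Apply Carnot COP formula:
  COP = T_hot_K / (T_hot_K - T_cold_K) = 325.15 / 54.0
  COP = 6.021

6.021


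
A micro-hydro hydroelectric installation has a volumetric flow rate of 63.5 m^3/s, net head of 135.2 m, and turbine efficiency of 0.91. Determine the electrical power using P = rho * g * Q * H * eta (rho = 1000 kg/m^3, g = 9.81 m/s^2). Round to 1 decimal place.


Apply the hydropower formula P = rho * g * Q * H * eta
rho * g = 1000 * 9.81 = 9810.0
P = 9810.0 * 63.5 * 135.2 * 0.91
P = 76640938.9 W

76640938.9


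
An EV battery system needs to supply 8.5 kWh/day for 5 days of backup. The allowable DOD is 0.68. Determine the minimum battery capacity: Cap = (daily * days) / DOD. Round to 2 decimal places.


Total energy needed = daily * days = 8.5 * 5 = 42.5 kWh
Account for depth of discharge:
  Cap = total_energy / DOD = 42.5 / 0.68
  Cap = 62.50 kWh

62.50


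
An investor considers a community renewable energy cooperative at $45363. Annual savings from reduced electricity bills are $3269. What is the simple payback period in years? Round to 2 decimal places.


Simple payback period = initial cost / annual savings
Payback = 45363 / 3269
Payback = 13.88 years

13.88


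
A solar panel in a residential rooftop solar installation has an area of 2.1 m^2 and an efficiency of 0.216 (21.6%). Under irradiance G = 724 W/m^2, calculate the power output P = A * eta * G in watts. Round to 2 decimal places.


Use the solar power formula P = A * eta * G.
Given: A = 2.1 m^2, eta = 0.216, G = 724 W/m^2
P = 2.1 * 0.216 * 724
P = 328.41 W

328.41


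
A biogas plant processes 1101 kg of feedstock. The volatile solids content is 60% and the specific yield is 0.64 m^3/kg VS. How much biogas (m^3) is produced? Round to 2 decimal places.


Compute volatile solids:
  VS = mass * VS_fraction = 1101 * 0.6 = 660.6 kg
Calculate biogas volume:
  Biogas = VS * specific_yield = 660.6 * 0.64
  Biogas = 422.78 m^3

422.78


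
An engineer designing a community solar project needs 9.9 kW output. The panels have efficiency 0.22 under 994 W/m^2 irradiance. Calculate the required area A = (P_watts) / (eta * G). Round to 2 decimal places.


Convert target power to watts: P = 9.9 * 1000 = 9900.0 W
Compute denominator: eta * G = 0.22 * 994 = 218.68
Required area A = P / (eta * G) = 9900.0 / 218.68
A = 45.27 m^2

45.27


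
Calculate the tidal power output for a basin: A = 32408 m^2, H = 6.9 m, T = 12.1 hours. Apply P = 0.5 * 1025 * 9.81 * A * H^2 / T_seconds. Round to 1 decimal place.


Convert period to seconds: T = 12.1 * 3600 = 43560.0 s
H^2 = 6.9^2 = 47.61
P = 0.5 * rho * g * A * H^2 / T
P = 0.5 * 1025 * 9.81 * 32408 * 47.61 / 43560.0
P = 178084.2 W

178084.2


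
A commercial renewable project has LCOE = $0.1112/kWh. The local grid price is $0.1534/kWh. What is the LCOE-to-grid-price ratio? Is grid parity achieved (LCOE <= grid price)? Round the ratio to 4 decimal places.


Compare LCOE to grid price:
  LCOE = $0.1112/kWh, Grid price = $0.1534/kWh
  Ratio = LCOE / grid_price = 0.1112 / 0.1534 = 0.7249
  Grid parity achieved (ratio <= 1)? yes

0.7249


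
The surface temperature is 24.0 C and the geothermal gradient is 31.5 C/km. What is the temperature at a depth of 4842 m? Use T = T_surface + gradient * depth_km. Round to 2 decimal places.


Convert depth to km: 4842 / 1000 = 4.842 km
Temperature increase = gradient * depth_km = 31.5 * 4.842 = 152.52 C
Temperature at depth = T_surface + delta_T = 24.0 + 152.52
T = 176.52 C

176.52


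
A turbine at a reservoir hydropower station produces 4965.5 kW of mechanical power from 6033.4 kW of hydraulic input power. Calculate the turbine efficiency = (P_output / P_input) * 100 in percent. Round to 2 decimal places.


Turbine efficiency = (output power / input power) * 100
eta = (4965.5 / 6033.4) * 100
eta = 82.30%

82.30


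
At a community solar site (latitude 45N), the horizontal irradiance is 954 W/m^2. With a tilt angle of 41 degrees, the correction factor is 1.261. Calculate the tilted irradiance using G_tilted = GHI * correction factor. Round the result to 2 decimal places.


Identify the given values:
  GHI = 954 W/m^2, tilt correction factor = 1.261
Apply the formula G_tilted = GHI * factor:
  G_tilted = 954 * 1.261
  G_tilted = 1202.99 W/m^2

1202.99


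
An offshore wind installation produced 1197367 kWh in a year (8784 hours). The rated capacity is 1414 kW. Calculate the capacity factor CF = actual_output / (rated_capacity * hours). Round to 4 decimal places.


Capacity factor = actual output / maximum possible output
Maximum possible = rated * hours = 1414 * 8784 = 12420576 kWh
CF = 1197367 / 12420576
CF = 0.0964

0.0964


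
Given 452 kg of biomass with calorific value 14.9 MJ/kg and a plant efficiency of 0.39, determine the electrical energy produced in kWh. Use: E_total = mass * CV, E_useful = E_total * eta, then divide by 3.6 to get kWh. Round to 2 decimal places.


Total energy = mass * CV = 452 * 14.9 = 6734.8 MJ
Useful energy = total * eta = 6734.8 * 0.39 = 2626.57 MJ
Convert to kWh: 2626.57 / 3.6
Useful energy = 729.60 kWh

729.60


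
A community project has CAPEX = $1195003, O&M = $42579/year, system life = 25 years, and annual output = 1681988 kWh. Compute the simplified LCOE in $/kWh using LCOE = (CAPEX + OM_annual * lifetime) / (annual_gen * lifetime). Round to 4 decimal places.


Total cost = CAPEX + OM * lifetime = 1195003 + 42579 * 25 = 1195003 + 1064475 = 2259478
Total generation = annual * lifetime = 1681988 * 25 = 42049700 kWh
LCOE = 2259478 / 42049700
LCOE = 0.0537 $/kWh

0.0537


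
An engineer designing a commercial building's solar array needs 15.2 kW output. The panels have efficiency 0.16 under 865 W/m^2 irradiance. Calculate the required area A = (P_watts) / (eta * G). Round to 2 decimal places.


Convert target power to watts: P = 15.2 * 1000 = 15200.0 W
Compute denominator: eta * G = 0.16 * 865 = 138.4
Required area A = P / (eta * G) = 15200.0 / 138.4
A = 109.83 m^2

109.83


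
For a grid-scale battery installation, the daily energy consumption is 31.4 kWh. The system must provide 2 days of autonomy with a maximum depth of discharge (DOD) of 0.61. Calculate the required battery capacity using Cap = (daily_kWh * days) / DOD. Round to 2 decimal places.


Total energy needed = daily * days = 31.4 * 2 = 62.8 kWh
Account for depth of discharge:
  Cap = total_energy / DOD = 62.8 / 0.61
  Cap = 102.95 kWh

102.95


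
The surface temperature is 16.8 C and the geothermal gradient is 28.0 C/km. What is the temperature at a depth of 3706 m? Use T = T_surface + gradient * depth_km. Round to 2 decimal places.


Convert depth to km: 3706 / 1000 = 3.706 km
Temperature increase = gradient * depth_km = 28.0 * 3.706 = 103.77 C
Temperature at depth = T_surface + delta_T = 16.8 + 103.77
T = 120.57 C

120.57


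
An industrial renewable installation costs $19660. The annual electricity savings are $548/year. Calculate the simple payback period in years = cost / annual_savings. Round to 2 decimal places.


Simple payback period = initial cost / annual savings
Payback = 19660 / 548
Payback = 35.88 years

35.88


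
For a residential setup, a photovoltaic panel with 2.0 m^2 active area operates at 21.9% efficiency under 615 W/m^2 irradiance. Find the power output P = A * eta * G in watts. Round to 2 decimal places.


Use the solar power formula P = A * eta * G.
Given: A = 2.0 m^2, eta = 0.219, G = 615 W/m^2
P = 2.0 * 0.219 * 615
P = 269.37 W

269.37


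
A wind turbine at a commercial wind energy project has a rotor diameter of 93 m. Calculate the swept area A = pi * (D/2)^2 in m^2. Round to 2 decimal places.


Compute the rotor radius:
  r = D / 2 = 93 / 2 = 46.5 m
Calculate swept area:
  A = pi * r^2 = pi * 46.5^2
  A = 6792.91 m^2

6792.91


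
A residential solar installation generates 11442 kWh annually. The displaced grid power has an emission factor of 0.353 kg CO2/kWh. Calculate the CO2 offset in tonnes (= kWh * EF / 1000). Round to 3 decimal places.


CO2 offset in kg = generation * emission_factor
CO2 offset = 11442 * 0.353 = 4039.03 kg
Convert to tonnes:
  CO2 offset = 4039.03 / 1000 = 4.039 tonnes

4.039


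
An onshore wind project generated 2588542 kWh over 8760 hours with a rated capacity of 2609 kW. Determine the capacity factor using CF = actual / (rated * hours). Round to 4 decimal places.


Capacity factor = actual output / maximum possible output
Maximum possible = rated * hours = 2609 * 8760 = 22854840 kWh
CF = 2588542 / 22854840
CF = 0.1133

0.1133


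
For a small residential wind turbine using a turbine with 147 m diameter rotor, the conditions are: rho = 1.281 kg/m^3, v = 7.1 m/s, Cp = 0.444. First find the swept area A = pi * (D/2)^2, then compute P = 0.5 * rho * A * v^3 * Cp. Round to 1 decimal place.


Step 1 -- Compute swept area:
  A = pi * (D/2)^2 = pi * (147/2)^2 = 16971.67 m^2
Step 2 -- Apply wind power equation:
  P = 0.5 * rho * A * v^3 * Cp
  v^3 = 7.1^3 = 357.911
  P = 0.5 * 1.281 * 16971.67 * 357.911 * 0.444
  P = 1727434.9 W

1727434.9


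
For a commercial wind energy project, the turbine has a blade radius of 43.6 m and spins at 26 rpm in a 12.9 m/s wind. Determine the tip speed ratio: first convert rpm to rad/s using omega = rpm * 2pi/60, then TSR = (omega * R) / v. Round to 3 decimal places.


Convert rotational speed to rad/s:
  omega = 26 * 2 * pi / 60 = 2.7227 rad/s
Compute tip speed:
  v_tip = omega * R = 2.7227 * 43.6 = 118.71 m/s
Tip speed ratio:
  TSR = v_tip / v_wind = 118.71 / 12.9 = 9.202

9.202


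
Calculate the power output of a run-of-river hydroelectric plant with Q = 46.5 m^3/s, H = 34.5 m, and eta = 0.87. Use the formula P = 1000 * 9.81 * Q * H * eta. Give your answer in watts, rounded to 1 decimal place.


Apply the hydropower formula P = rho * g * Q * H * eta
rho * g = 1000 * 9.81 = 9810.0
P = 9810.0 * 46.5 * 34.5 * 0.87
P = 13691792.5 W

13691792.5


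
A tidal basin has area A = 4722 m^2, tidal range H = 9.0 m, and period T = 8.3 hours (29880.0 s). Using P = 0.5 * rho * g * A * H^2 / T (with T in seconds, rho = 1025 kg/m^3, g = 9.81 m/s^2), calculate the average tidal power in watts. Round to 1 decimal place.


Convert period to seconds: T = 8.3 * 3600 = 29880.0 s
H^2 = 9.0^2 = 81.0
P = 0.5 * rho * g * A * H^2 / T
P = 0.5 * 1025 * 9.81 * 4722 * 81.0 / 29880.0
P = 64356.6 W

64356.6


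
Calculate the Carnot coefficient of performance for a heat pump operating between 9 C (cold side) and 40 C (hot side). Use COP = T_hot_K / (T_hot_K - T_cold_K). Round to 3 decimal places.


Convert to Kelvin:
  T_hot = 40 + 273.15 = 313.15 K
  T_cold = 9 + 273.15 = 282.15 K
Apply Carnot COP formula:
  COP = T_hot_K / (T_hot_K - T_cold_K) = 313.15 / 31.0
  COP = 10.102

10.102


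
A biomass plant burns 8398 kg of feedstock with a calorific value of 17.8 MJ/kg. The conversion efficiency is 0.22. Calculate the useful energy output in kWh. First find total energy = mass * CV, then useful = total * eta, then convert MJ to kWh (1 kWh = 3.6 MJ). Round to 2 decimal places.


Total energy = mass * CV = 8398 * 17.8 = 149484.4 MJ
Useful energy = total * eta = 149484.4 * 0.22 = 32886.57 MJ
Convert to kWh: 32886.57 / 3.6
Useful energy = 9135.16 kWh

9135.16


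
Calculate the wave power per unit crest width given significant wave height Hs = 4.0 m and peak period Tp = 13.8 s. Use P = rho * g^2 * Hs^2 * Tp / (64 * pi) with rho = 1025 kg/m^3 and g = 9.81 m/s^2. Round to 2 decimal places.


Apply wave power formula:
  g^2 = 9.81^2 = 96.2361
  Hs^2 = 4.0^2 = 16.0
  Numerator = rho * g^2 * Hs^2 * Tp = 1025 * 96.2361 * 16.0 * 13.8 = 21780154.15
  Denominator = 64 * pi = 201.0619
  P = 21780154.15 / 201.0619 = 108325.60 W/m

108325.60


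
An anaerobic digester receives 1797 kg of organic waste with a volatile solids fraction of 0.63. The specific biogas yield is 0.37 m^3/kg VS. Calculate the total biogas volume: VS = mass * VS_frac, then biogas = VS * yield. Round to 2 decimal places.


Compute volatile solids:
  VS = mass * VS_fraction = 1797 * 0.63 = 1132.11 kg
Calculate biogas volume:
  Biogas = VS * specific_yield = 1132.11 * 0.37
  Biogas = 418.88 m^3

418.88


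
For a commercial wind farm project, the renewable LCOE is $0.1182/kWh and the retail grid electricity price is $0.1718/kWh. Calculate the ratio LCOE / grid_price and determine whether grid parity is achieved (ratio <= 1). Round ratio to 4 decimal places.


Compare LCOE to grid price:
  LCOE = $0.1182/kWh, Grid price = $0.1718/kWh
  Ratio = LCOE / grid_price = 0.1182 / 0.1718 = 0.6880
  Grid parity achieved (ratio <= 1)? yes

0.6880


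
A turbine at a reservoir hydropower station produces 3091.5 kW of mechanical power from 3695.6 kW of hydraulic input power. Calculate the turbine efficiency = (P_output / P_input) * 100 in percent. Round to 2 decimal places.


Turbine efficiency = (output power / input power) * 100
eta = (3091.5 / 3695.6) * 100
eta = 83.65%

83.65


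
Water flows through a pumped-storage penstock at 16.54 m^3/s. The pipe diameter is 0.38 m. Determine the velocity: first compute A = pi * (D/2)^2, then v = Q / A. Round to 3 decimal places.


Compute pipe cross-sectional area:
  A = pi * (D/2)^2 = pi * (0.38/2)^2 = 0.1134 m^2
Calculate velocity:
  v = Q / A = 16.54 / 0.1134
  v = 145.841 m/s

145.841


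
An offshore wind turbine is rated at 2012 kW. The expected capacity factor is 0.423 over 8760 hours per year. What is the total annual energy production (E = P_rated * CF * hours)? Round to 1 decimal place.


Annual energy = rated_kW * capacity_factor * hours_per_year
Given: P_rated = 2012 kW, CF = 0.423, hours = 8760
E = 2012 * 0.423 * 8760
E = 7455425.8 kWh

7455425.8


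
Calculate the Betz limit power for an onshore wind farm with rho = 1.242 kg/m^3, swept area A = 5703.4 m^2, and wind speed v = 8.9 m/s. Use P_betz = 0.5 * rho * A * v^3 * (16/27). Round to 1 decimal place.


The Betz coefficient Cp_max = 16/27 = 0.5926
v^3 = 8.9^3 = 704.969
P_betz = 0.5 * rho * A * v^3 * Cp_max
P_betz = 0.5 * 1.242 * 5703.4 * 704.969 * 0.5926
P_betz = 1479625.0 W

1479625.0


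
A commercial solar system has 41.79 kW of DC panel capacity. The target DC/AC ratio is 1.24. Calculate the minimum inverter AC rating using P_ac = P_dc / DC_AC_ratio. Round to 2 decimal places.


The inverter AC capacity is determined by the DC/AC ratio.
Given: P_dc = 41.79 kW, DC/AC ratio = 1.24
P_ac = P_dc / ratio = 41.79 / 1.24
P_ac = 33.70 kW

33.70


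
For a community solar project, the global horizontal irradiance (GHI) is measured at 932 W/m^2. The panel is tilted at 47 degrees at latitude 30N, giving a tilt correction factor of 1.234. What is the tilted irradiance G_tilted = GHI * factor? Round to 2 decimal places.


Identify the given values:
  GHI = 932 W/m^2, tilt correction factor = 1.234
Apply the formula G_tilted = GHI * factor:
  G_tilted = 932 * 1.234
  G_tilted = 1150.09 W/m^2

1150.09


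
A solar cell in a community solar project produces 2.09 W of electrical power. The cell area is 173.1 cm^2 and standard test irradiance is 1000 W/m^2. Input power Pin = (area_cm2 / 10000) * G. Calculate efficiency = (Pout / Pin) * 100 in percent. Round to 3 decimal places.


First compute the input power:
  Pin = area_cm2 / 10000 * G = 173.1 / 10000 * 1000 = 17.31 W
Then compute efficiency:
  Efficiency = (Pout / Pin) * 100 = (2.09 / 17.31) * 100
  Efficiency = 12.074%

12.074


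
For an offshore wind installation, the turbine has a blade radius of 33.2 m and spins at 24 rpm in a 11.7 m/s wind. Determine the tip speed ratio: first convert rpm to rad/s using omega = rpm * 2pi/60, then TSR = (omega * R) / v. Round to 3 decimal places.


Convert rotational speed to rad/s:
  omega = 24 * 2 * pi / 60 = 2.5133 rad/s
Compute tip speed:
  v_tip = omega * R = 2.5133 * 33.2 = 83.441 m/s
Tip speed ratio:
  TSR = v_tip / v_wind = 83.441 / 11.7 = 7.132

7.132


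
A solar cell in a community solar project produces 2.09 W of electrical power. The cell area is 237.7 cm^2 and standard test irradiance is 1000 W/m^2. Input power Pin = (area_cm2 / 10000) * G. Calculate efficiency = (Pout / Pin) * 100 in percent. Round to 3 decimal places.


First compute the input power:
  Pin = area_cm2 / 10000 * G = 237.7 / 10000 * 1000 = 23.77 W
Then compute efficiency:
  Efficiency = (Pout / Pin) * 100 = (2.09 / 23.77) * 100
  Efficiency = 8.793%

8.793


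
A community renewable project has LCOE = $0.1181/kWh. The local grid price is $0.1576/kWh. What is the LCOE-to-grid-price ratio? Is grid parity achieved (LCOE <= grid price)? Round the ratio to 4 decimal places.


Compare LCOE to grid price:
  LCOE = $0.1181/kWh, Grid price = $0.1576/kWh
  Ratio = LCOE / grid_price = 0.1181 / 0.1576 = 0.7494
  Grid parity achieved (ratio <= 1)? yes

0.7494


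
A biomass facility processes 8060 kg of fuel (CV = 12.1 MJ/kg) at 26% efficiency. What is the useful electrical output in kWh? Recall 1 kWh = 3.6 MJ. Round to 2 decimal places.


Total energy = mass * CV = 8060 * 12.1 = 97526.0 MJ
Useful energy = total * eta = 97526.0 * 0.26 = 25356.76 MJ
Convert to kWh: 25356.76 / 3.6
Useful energy = 7043.54 kWh

7043.54


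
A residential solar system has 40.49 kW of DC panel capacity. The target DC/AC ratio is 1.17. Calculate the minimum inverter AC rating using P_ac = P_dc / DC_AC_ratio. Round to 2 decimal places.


The inverter AC capacity is determined by the DC/AC ratio.
Given: P_dc = 40.49 kW, DC/AC ratio = 1.17
P_ac = P_dc / ratio = 40.49 / 1.17
P_ac = 34.61 kW

34.61


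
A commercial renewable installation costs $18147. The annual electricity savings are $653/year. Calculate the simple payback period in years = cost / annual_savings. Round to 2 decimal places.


Simple payback period = initial cost / annual savings
Payback = 18147 / 653
Payback = 27.79 years

27.79


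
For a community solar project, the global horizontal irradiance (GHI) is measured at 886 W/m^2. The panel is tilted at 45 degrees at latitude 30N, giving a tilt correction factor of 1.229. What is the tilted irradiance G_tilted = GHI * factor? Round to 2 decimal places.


Identify the given values:
  GHI = 886 W/m^2, tilt correction factor = 1.229
Apply the formula G_tilted = GHI * factor:
  G_tilted = 886 * 1.229
  G_tilted = 1088.89 W/m^2

1088.89


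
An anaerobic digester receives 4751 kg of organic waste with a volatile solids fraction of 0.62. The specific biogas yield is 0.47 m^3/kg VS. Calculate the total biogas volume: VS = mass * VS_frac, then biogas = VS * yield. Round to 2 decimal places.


Compute volatile solids:
  VS = mass * VS_fraction = 4751 * 0.62 = 2945.62 kg
Calculate biogas volume:
  Biogas = VS * specific_yield = 2945.62 * 0.47
  Biogas = 1384.44 m^3

1384.44


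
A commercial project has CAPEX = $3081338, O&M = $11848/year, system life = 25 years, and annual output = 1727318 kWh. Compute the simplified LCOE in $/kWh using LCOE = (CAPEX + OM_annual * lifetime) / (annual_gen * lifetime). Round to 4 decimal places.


Total cost = CAPEX + OM * lifetime = 3081338 + 11848 * 25 = 3081338 + 296200 = 3377538
Total generation = annual * lifetime = 1727318 * 25 = 43182950 kWh
LCOE = 3377538 / 43182950
LCOE = 0.0782 $/kWh

0.0782


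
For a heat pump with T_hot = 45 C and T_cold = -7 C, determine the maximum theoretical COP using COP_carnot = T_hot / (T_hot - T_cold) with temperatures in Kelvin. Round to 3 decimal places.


Convert to Kelvin:
  T_hot = 45 + 273.15 = 318.15 K
  T_cold = -7 + 273.15 = 266.15 K
Apply Carnot COP formula:
  COP = T_hot_K / (T_hot_K - T_cold_K) = 318.15 / 52.0
  COP = 6.118

6.118


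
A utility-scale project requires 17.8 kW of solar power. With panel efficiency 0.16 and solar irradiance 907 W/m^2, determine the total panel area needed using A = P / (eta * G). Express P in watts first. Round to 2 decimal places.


Convert target power to watts: P = 17.8 * 1000 = 17800.0 W
Compute denominator: eta * G = 0.16 * 907 = 145.12
Required area A = P / (eta * G) = 17800.0 / 145.12
A = 122.66 m^2

122.66


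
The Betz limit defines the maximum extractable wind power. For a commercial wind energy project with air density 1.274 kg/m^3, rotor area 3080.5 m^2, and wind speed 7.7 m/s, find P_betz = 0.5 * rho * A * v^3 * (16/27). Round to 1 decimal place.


The Betz coefficient Cp_max = 16/27 = 0.5926
v^3 = 7.7^3 = 456.533
P_betz = 0.5 * rho * A * v^3 * Cp_max
P_betz = 0.5 * 1.274 * 3080.5 * 456.533 * 0.5926
P_betz = 530871.0 W

530871.0


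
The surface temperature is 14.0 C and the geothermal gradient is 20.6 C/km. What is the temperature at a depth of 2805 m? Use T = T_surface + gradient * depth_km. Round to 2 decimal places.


Convert depth to km: 2805 / 1000 = 2.805 km
Temperature increase = gradient * depth_km = 20.6 * 2.805 = 57.78 C
Temperature at depth = T_surface + delta_T = 14.0 + 57.78
T = 71.78 C

71.78


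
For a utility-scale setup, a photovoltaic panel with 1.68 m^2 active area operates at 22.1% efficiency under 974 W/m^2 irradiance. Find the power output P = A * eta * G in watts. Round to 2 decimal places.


Use the solar power formula P = A * eta * G.
Given: A = 1.68 m^2, eta = 0.221, G = 974 W/m^2
P = 1.68 * 0.221 * 974
P = 361.63 W

361.63


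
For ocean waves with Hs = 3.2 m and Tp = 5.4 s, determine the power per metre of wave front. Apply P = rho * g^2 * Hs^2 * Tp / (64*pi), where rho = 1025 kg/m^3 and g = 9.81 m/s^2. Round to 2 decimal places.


Apply wave power formula:
  g^2 = 9.81^2 = 96.2361
  Hs^2 = 3.2^2 = 10.24
  Numerator = rho * g^2 * Hs^2 * Tp = 1025 * 96.2361 * 10.24 * 5.4 = 5454508.17
  Denominator = 64 * pi = 201.0619
  P = 5454508.17 / 201.0619 = 27128.50 W/m

27128.50


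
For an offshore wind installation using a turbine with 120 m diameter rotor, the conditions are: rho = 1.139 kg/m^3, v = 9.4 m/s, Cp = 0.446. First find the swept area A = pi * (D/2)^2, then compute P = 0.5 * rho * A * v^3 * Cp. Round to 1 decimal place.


Step 1 -- Compute swept area:
  A = pi * (D/2)^2 = pi * (120/2)^2 = 11309.73 m^2
Step 2 -- Apply wind power equation:
  P = 0.5 * rho * A * v^3 * Cp
  v^3 = 9.4^3 = 830.584
  P = 0.5 * 1.139 * 11309.73 * 830.584 * 0.446
  P = 2385967.5 W

2385967.5


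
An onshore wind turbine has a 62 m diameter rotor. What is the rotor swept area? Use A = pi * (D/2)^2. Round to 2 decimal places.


Compute the rotor radius:
  r = D / 2 = 62 / 2 = 31.0 m
Calculate swept area:
  A = pi * r^2 = pi * 31.0^2
  A = 3019.07 m^2

3019.07


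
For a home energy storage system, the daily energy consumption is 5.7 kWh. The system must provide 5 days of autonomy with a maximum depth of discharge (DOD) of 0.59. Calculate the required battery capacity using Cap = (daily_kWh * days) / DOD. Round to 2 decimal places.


Total energy needed = daily * days = 5.7 * 5 = 28.5 kWh
Account for depth of discharge:
  Cap = total_energy / DOD = 28.5 / 0.59
  Cap = 48.31 kWh

48.31


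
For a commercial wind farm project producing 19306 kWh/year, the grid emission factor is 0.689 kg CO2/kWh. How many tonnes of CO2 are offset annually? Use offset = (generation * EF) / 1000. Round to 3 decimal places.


CO2 offset in kg = generation * emission_factor
CO2 offset = 19306 * 0.689 = 13301.83 kg
Convert to tonnes:
  CO2 offset = 13301.83 / 1000 = 13.302 tonnes

13.302


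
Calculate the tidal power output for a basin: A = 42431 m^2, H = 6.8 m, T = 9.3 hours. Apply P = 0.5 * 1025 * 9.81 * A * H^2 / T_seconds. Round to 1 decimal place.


Convert period to seconds: T = 9.3 * 3600 = 33480.0 s
H^2 = 6.8^2 = 46.24
P = 0.5 * rho * g * A * H^2 / T
P = 0.5 * 1025 * 9.81 * 42431 * 46.24 / 33480.0
P = 294631.1 W

294631.1


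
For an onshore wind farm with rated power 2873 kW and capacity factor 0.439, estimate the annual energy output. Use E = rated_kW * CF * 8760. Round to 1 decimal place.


Annual energy = rated_kW * capacity_factor * hours_per_year
Given: P_rated = 2873 kW, CF = 0.439, hours = 8760
E = 2873 * 0.439 * 8760
E = 11048523.7 kWh

11048523.7


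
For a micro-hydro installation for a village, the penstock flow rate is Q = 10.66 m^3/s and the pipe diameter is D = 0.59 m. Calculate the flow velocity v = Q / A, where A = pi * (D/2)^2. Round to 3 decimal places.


Compute pipe cross-sectional area:
  A = pi * (D/2)^2 = pi * (0.59/2)^2 = 0.2734 m^2
Calculate velocity:
  v = Q / A = 10.66 / 0.2734
  v = 38.991 m/s

38.991


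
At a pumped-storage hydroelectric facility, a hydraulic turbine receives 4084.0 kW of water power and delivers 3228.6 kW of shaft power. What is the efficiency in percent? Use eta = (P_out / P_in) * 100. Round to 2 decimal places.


Turbine efficiency = (output power / input power) * 100
eta = (3228.6 / 4084.0) * 100
eta = 79.05%

79.05


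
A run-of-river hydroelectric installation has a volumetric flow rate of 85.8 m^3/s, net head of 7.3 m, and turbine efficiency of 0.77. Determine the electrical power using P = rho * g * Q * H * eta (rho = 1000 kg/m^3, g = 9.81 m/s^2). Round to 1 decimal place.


Apply the hydropower formula P = rho * g * Q * H * eta
rho * g = 1000 * 9.81 = 9810.0
P = 9810.0 * 85.8 * 7.3 * 0.77
P = 4731184.5 W

4731184.5


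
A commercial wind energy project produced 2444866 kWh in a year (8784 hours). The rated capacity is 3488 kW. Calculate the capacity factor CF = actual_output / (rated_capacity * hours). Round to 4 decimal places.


Capacity factor = actual output / maximum possible output
Maximum possible = rated * hours = 3488 * 8784 = 30638592 kWh
CF = 2444866 / 30638592
CF = 0.0798

0.0798


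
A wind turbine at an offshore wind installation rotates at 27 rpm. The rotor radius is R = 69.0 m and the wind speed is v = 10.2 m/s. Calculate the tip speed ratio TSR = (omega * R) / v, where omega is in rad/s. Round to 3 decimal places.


Convert rotational speed to rad/s:
  omega = 27 * 2 * pi / 60 = 2.8274 rad/s
Compute tip speed:
  v_tip = omega * R = 2.8274 * 69.0 = 195.093 m/s
Tip speed ratio:
  TSR = v_tip / v_wind = 195.093 / 10.2 = 19.127

19.127


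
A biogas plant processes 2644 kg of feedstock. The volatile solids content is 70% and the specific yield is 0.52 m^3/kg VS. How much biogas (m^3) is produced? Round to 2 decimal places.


Compute volatile solids:
  VS = mass * VS_fraction = 2644 * 0.7 = 1850.8 kg
Calculate biogas volume:
  Biogas = VS * specific_yield = 1850.8 * 0.52
  Biogas = 962.42 m^3

962.42


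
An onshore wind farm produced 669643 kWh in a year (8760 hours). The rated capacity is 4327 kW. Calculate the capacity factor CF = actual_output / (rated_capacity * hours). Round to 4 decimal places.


Capacity factor = actual output / maximum possible output
Maximum possible = rated * hours = 4327 * 8760 = 37904520 kWh
CF = 669643 / 37904520
CF = 0.0177

0.0177


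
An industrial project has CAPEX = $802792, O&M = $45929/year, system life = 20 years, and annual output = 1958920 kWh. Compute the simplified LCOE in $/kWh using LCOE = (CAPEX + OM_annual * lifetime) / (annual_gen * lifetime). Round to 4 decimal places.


Total cost = CAPEX + OM * lifetime = 802792 + 45929 * 20 = 802792 + 918580 = 1721372
Total generation = annual * lifetime = 1958920 * 20 = 39178400 kWh
LCOE = 1721372 / 39178400
LCOE = 0.0439 $/kWh

0.0439


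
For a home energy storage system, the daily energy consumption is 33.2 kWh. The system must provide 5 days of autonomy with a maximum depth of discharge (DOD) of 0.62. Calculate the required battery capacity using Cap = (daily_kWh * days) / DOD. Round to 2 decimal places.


Total energy needed = daily * days = 33.2 * 5 = 166.0 kWh
Account for depth of discharge:
  Cap = total_energy / DOD = 166.0 / 0.62
  Cap = 267.74 kWh

267.74


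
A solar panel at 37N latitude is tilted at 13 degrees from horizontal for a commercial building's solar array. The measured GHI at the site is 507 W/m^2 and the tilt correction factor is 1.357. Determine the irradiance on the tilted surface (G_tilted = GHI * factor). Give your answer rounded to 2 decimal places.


Identify the given values:
  GHI = 507 W/m^2, tilt correction factor = 1.357
Apply the formula G_tilted = GHI * factor:
  G_tilted = 507 * 1.357
  G_tilted = 688.00 W/m^2

688.00


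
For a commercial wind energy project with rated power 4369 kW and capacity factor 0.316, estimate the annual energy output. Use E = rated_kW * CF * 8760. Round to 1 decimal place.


Annual energy = rated_kW * capacity_factor * hours_per_year
Given: P_rated = 4369 kW, CF = 0.316, hours = 8760
E = 4369 * 0.316 * 8760
E = 12094091.0 kWh

12094091.0


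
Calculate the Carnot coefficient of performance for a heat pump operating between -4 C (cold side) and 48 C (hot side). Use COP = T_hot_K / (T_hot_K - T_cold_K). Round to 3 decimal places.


Convert to Kelvin:
  T_hot = 48 + 273.15 = 321.15 K
  T_cold = -4 + 273.15 = 269.15 K
Apply Carnot COP formula:
  COP = T_hot_K / (T_hot_K - T_cold_K) = 321.15 / 52.0
  COP = 6.176

6.176


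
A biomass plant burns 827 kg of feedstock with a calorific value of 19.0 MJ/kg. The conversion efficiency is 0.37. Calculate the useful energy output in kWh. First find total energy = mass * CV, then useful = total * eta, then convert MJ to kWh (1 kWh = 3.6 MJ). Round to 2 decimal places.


Total energy = mass * CV = 827 * 19.0 = 15713.0 MJ
Useful energy = total * eta = 15713.0 * 0.37 = 5813.81 MJ
Convert to kWh: 5813.81 / 3.6
Useful energy = 1614.95 kWh

1614.95


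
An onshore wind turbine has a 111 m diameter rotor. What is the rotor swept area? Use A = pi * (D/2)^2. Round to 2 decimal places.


Compute the rotor radius:
  r = D / 2 = 111 / 2 = 55.5 m
Calculate swept area:
  A = pi * r^2 = pi * 55.5^2
  A = 9676.89 m^2

9676.89


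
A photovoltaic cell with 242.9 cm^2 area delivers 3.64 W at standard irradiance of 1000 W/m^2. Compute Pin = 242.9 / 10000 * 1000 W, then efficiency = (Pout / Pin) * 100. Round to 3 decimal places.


First compute the input power:
  Pin = area_cm2 / 10000 * G = 242.9 / 10000 * 1000 = 24.29 W
Then compute efficiency:
  Efficiency = (Pout / Pin) * 100 = (3.64 / 24.29) * 100
  Efficiency = 14.986%

14.986


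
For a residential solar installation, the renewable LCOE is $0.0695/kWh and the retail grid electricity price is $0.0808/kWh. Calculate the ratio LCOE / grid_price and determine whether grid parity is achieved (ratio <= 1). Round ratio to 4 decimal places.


Compare LCOE to grid price:
  LCOE = $0.0695/kWh, Grid price = $0.0808/kWh
  Ratio = LCOE / grid_price = 0.0695 / 0.0808 = 0.8601
  Grid parity achieved (ratio <= 1)? yes

0.8601


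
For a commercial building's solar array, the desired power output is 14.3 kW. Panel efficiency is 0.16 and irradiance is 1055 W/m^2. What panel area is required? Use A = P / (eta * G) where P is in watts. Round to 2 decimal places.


Convert target power to watts: P = 14.3 * 1000 = 14300.0 W
Compute denominator: eta * G = 0.16 * 1055 = 168.8
Required area A = P / (eta * G) = 14300.0 / 168.8
A = 84.72 m^2

84.72


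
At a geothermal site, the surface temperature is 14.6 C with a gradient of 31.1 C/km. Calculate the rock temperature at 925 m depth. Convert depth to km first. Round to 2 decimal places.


Convert depth to km: 925 / 1000 = 0.925 km
Temperature increase = gradient * depth_km = 31.1 * 0.925 = 28.77 C
Temperature at depth = T_surface + delta_T = 14.6 + 28.77
T = 43.37 C

43.37


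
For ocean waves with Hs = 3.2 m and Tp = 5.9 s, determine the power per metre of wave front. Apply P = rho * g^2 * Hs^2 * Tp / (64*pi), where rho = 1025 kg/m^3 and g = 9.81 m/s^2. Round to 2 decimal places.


Apply wave power formula:
  g^2 = 9.81^2 = 96.2361
  Hs^2 = 3.2^2 = 10.24
  Numerator = rho * g^2 * Hs^2 * Tp = 1025 * 96.2361 * 10.24 * 5.9 = 5959555.22
  Denominator = 64 * pi = 201.0619
  P = 5959555.22 / 201.0619 = 29640.40 W/m

29640.40


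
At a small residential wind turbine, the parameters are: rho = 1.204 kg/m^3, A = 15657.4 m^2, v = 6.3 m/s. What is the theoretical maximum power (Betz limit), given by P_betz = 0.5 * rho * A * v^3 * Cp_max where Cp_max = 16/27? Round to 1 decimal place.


The Betz coefficient Cp_max = 16/27 = 0.5926
v^3 = 6.3^3 = 250.047
P_betz = 0.5 * rho * A * v^3 * Cp_max
P_betz = 0.5 * 1.204 * 15657.4 * 250.047 * 0.5926
P_betz = 1396670.6 W

1396670.6


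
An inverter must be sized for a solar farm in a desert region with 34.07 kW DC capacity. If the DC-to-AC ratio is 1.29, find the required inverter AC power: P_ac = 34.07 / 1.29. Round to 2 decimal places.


The inverter AC capacity is determined by the DC/AC ratio.
Given: P_dc = 34.07 kW, DC/AC ratio = 1.29
P_ac = P_dc / ratio = 34.07 / 1.29
P_ac = 26.41 kW

26.41


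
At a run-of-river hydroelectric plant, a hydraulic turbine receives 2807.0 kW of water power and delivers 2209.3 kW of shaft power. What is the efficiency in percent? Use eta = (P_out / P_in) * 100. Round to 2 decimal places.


Turbine efficiency = (output power / input power) * 100
eta = (2209.3 / 2807.0) * 100
eta = 78.71%

78.71


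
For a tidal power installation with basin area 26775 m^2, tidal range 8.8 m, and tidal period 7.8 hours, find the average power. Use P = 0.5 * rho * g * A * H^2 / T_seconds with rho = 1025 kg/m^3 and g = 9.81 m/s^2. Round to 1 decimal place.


Convert period to seconds: T = 7.8 * 3600 = 28080.0 s
H^2 = 8.8^2 = 77.44
P = 0.5 * rho * g * A * H^2 / T
P = 0.5 * 1025 * 9.81 * 26775 * 77.44 / 28080.0
P = 371245.0 W

371245.0
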